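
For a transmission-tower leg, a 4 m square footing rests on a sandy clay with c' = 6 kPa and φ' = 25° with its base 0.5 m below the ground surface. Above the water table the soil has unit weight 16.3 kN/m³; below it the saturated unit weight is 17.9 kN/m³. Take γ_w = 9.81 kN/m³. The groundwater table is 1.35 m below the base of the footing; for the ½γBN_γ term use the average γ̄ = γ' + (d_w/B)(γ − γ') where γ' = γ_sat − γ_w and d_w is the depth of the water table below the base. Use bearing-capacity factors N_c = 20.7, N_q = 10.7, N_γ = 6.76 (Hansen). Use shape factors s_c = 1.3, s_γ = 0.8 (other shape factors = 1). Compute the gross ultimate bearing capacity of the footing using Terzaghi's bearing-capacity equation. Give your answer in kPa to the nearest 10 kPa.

q_ult ≈ 370 kPa

Effective surcharge at the founding depth q = γ·D_f = 16.3 × 0.5 = 8.15 kPa.
With d_w = 1.35 m < B, γ̄ = 8.09 + (1.35/4) × (16.3 − 8.09) = 10.861 kN/m³.
q_ult = c·N_c·s_c + q·N_q + 0.5·γ·B·N_γ·s_γ
     = 6 × 20.7 × 1.3 + 8.15 × 10.7 + 0.5 × 10.861 × 4 × 6.76 × 0.8
     = 161.46 + 87.205 + 117.47 = 366.14 kPa.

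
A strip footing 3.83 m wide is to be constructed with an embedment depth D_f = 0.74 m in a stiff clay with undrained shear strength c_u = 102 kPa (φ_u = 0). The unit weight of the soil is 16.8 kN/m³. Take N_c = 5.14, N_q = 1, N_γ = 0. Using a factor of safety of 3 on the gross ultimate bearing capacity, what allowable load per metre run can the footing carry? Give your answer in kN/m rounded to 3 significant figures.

Overburden at base level: q = 16.8 × 0.74 = 12.432 kPa.
Cohesion term c·N_c = 102 × 5.14 = 524.28 kPa; surcharge term q·N_q = 12.432 × 1 = 12.432 kPa.
q_ult = 524.28 + 12.432 = 536.71 kPa.
Gross allowable pressure q_all = 536.71 / 3 = 178.9 kPa.
Allowable wall load = q_all × B = 178.9 × 3.83 = 685.2 kN per metre run.

≈ 685 kN/m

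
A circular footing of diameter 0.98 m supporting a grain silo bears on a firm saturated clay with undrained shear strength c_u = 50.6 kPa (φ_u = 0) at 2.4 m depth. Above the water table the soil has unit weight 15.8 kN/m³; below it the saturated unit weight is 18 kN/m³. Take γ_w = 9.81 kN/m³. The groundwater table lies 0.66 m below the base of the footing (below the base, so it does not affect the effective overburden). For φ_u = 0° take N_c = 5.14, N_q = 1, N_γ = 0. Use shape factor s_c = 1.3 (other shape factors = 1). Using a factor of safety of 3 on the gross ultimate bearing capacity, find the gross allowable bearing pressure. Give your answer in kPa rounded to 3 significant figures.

q_all ≈ 125 kPa

Effective surcharge at the founding depth q = γ·D_f = 15.8 × 2.4 = 37.92 kPa.
q_ult = c·N_c·s_c + q·N_q
     = 50.6 × 5.14 × 1.3 + 37.92 × 1
     = 338.11 + 37.92 = 376.03 kPa.
q_all = 376.03 / 3 = 125.34 kPa.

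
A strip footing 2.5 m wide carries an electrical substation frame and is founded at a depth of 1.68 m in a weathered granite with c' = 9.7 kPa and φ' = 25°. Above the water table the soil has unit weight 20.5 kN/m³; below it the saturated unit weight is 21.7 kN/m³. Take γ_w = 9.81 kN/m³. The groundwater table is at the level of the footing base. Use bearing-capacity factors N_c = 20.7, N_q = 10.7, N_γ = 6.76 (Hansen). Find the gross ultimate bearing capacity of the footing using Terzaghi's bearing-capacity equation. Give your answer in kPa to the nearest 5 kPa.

q_ult ≈ 670 kPa

Overburden at base level: q = 20.5 × 1.68 = 34.44 kPa.
Below the base the soil is submerged, so the ½γBN_γ term uses γ' = 21.7 − 9.81 = 11.89 kN/m³.
Cohesion term c·N_c = 9.7 × 20.7 = 200.79 kPa; surcharge term q·N_q = 34.44 × 10.7 = 368.51 kPa; self-weight term 0.5·γ·B·N_γ = 0.5 × 11.89 × 2.5 × 6.76 = 100.47 kPa.
q_ult = 200.79 + 368.51 + 100.47 = 669.77 kPa.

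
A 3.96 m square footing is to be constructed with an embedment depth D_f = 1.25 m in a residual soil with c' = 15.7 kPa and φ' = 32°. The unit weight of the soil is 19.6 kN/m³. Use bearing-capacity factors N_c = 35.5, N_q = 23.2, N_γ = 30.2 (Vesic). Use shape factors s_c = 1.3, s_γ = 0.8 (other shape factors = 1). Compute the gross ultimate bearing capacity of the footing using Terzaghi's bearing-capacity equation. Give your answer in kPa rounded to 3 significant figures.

q_ult ≈ 2230 kPa

Effective surcharge at the founding depth q = γ·D_f = 19.6 × 1.25 = 24.5 kPa.
q_ult = c·N_c·s_c + q·N_q + 0.5·γ·B·N_γ·s_γ
     = 15.7 × 35.5 × 1.3 + 24.5 × 23.2 + 0.5 × 19.6 × 3.96 × 30.2 × 0.8
     = 724.56 + 568.4 + 937.6 = 2230.6 kPa.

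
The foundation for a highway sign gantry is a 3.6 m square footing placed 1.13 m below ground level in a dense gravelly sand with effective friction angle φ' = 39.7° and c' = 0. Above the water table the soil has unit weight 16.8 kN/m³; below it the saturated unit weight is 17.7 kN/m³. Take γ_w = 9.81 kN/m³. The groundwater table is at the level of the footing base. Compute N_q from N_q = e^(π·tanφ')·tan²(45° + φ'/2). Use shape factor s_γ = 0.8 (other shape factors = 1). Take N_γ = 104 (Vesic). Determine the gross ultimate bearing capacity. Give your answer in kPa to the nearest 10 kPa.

tan39.7° = 0.8302, so N_q = e^(π×0.8302)·tan²(64.85°) = 13.575 × 4.537 = 61.58.
Overburden at base level: q = 16.8 × 1.13 = 18.984 kPa.
Below the base the soil is submerged, so the ½γBN_γ term uses γ' = 17.7 − 9.81 = 7.89 kN/m³.
Surcharge term q·N_q = 18.984 × 61.583 = 1169.1 kPa; self-weight term 0.5·γ·B·N_γ·s_γ = 0.5 × 7.89 × 3.6 × 104 × 0.8 = 1181.6 kPa.
q_ult = 1169.1 + 1181.6 = 2350.7 kPa.

q_ult ≈ 2350 kPa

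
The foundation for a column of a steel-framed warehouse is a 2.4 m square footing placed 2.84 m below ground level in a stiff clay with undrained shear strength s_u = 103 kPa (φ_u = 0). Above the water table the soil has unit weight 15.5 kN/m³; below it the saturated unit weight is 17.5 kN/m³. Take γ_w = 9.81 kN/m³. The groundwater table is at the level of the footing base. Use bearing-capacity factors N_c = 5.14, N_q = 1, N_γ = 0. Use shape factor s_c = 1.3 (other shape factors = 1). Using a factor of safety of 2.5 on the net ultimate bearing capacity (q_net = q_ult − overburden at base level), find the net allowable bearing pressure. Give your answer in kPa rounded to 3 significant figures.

q = γ·D_f = 15.5 × 2.84 = 44.02 kPa.
c·N_c·s_c = 103 × 5.14 × 1.3 = 688.25 kPa
q·N_q = 44.02 × 1 = 44.02 kPa
q_ult = 688.25 + 44.02 = 732.27 kPa.
q_net = 732.27 − 44.02 = 688.25 kPa.
q_all(net) = 688.25 / 2.5 = 275.3 kPa.

q_all(net) ≈ 275 kPa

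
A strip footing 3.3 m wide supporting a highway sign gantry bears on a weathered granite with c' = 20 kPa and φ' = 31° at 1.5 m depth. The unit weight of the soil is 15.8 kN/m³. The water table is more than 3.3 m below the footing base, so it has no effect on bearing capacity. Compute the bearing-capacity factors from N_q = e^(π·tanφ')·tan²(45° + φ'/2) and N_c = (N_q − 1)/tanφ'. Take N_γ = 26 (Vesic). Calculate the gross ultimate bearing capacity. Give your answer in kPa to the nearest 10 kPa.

tan31° = 0.6009, so N_q = e^(π×0.6009)·tan²(60.5°) = 6.604 × 3.124 = 20.63.
N_c = (20.63 − 1)/tan31° = 32.67.
Overburden at base level: q = 15.8 × 1.5 = 23.7 kPa.
Cohesion term c·N_c = 20 × 32.671 = 653.42 kPa; surcharge term q·N_q = 23.7 × 20.631 = 488.95 kPa; self-weight term 0.5·γ·B·N_γ = 0.5 × 15.8 × 3.3 × 26 = 677.82 kPa.
q_ult = 653.42 + 488.95 + 677.82 = 1820.2 kPa.

q_ult ≈ 1820 kPa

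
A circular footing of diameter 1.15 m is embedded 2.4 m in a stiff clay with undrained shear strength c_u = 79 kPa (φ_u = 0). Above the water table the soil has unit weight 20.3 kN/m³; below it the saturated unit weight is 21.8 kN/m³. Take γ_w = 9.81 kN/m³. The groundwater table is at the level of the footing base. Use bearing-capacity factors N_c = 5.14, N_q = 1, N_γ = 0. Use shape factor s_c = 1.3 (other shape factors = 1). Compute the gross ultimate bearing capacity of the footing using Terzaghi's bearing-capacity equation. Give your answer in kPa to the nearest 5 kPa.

Effective surcharge at the founding depth q = γ·D_f = 20.3 × 2.4 = 48.72 kPa.
q_ult = c·N_c·s_c + q·N_q
     = 79 × 5.14 × 1.3 + 48.72 × 1
     = 527.88 + 48.72 = 576.6 kPa.

q_ult ≈ 575 kPa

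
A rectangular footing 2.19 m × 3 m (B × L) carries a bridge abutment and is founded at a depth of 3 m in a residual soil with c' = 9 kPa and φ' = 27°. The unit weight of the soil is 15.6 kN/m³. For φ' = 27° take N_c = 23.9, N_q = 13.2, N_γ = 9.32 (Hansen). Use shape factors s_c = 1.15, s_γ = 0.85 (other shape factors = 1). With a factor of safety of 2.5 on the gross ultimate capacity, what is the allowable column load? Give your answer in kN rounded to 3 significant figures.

P_all ≈ 2630 kN

Overburden at base level: q = 15.6 × 3 = 46.8 kPa.
Cohesion term c·N_c·s_c = 9 × 23.9 × 1.15 = 247.36 kPa; surcharge term q·N_q = 46.8 × 13.2 = 617.76 kPa; self-weight term 0.5·γ·B·N_γ·s_γ = 0.5 × 15.6 × 2.19 × 9.32 × 0.85 = 135.32 kPa.
q_ult = 247.36 + 617.76 + 135.32 = 1000.4 kPa.
Gross allowable pressure q_all = 1000.4 / 2.5 = 400.18 kPa.
Footing area = 6.57 m², so allowable column load = 400.18 × 6.57 = 2629.2 kN.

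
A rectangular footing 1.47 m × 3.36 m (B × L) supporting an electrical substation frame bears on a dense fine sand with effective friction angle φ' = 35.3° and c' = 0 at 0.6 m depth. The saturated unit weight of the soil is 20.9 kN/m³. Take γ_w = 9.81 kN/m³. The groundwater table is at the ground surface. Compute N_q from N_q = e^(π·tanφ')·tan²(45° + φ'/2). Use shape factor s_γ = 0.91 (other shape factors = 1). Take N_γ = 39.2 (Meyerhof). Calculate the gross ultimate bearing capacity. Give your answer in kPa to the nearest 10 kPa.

tan35.3° = 0.708, so N_q = e^(π×0.708)·tan²(62.65°) = 9.248 × 3.738 = 34.57.
γ' = 20.9 − 9.81 = 11.09 kN/m³ (submerged throughout). q = 11.09 × 0.6 = 6.654 kPa; the same γ' applies in the ½γBN_γ term.
q·N_q = 6.654 × 34.565 = 230 kPa
0.5·γ·B·N_γ·s_γ = 0.5 × 11.09 × 1.47 × 39.2 × 0.91 = 290.77 kPa
q_ult = 230 + 290.77 = 520.77 kPa.

q_ult ≈ 520 kPa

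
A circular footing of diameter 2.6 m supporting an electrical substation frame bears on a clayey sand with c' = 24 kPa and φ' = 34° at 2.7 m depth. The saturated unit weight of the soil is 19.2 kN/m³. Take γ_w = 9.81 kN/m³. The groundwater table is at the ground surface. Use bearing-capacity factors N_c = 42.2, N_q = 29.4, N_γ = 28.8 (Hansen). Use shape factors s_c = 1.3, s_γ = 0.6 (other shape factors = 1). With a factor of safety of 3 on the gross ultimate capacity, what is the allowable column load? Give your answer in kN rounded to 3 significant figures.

P_all ≈ 4020 kN

With the water table at the surface the whole profile is submerged: γ' = 19.2 − 9.81 = 9.39 kN/m³, so q = γ'·D_f = 25.353 kPa; the same γ' applies in the ½γBN_γ term.
q_ult = c·N_c·s_c + q·N_q + 0.5·γ·B·N_γ·s_γ
     = 24 × 42.2 × 1.3 + 25.353 × 29.4 + 0.5 × 9.39 × 2.6 × 28.8 × 0.6
     = 1316.6 + 745.38 + 210.94 = 2273 kPa.
Gross allowable pressure q_all = 2273 / 3 = 757.65 kPa.
Footing area = 5.3093 m², so allowable column load = 757.65 × 5.3093 = 4022.6 kN.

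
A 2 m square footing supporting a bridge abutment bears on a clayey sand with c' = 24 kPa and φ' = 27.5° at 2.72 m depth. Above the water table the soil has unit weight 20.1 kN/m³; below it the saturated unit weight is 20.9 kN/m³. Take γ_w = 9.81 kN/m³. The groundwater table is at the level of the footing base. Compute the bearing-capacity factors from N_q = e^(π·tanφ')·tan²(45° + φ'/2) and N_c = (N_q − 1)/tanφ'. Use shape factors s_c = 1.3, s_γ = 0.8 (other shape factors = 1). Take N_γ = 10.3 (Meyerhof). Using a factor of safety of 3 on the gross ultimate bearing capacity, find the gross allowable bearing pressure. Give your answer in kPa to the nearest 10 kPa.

N_q = e^(π·tan27.5°)·tan²(58.75°) = 13.94; N_c = (N_q − 1)/tanφ' = 24.85.
Effective surcharge at the founding depth q = γ·D_f = 20.1 × 2.72 = 54.672 kPa.
The water table coincides with the base, so in the self-weight term γ → γ' = 11.09 kN/m³.
q_ult = c·N_c·s_c + q·N_q + 0.5·γ·B·N_γ·s_γ
     = 24 × 24.85 × 1.3 + 54.672 × 13.936 + 0.5 × 11.09 × 2 × 10.3 × 0.8
     = 775.31 + 761.91 + 91.382 = 1628.6 kPa.
q_all = 1628.6 / 3 = 542.87 kPa.

q_all ≈ 540 kPa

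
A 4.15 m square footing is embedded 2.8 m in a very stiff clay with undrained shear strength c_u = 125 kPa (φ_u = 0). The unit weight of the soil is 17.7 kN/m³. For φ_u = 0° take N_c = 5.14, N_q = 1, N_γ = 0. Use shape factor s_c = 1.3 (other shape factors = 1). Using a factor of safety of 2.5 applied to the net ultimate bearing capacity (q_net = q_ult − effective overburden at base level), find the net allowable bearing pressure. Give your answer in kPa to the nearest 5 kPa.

q_all(net) ≈ 335 kPa

q = γ·D_f = 17.7 × 2.8 = 49.56 kPa.
c·N_c·s_c = 125 × 5.14 × 1.3 = 835.25 kPa
q·N_q = 49.56 × 1 = 49.56 kPa
q_ult = 835.25 + 49.56 = 884.81 kPa.
Net ultimate: q_net = 884.81 − 49.56 = 835.25 kPa.
q_all(net) = 835.25 / 2.5 = 334.1 kPa.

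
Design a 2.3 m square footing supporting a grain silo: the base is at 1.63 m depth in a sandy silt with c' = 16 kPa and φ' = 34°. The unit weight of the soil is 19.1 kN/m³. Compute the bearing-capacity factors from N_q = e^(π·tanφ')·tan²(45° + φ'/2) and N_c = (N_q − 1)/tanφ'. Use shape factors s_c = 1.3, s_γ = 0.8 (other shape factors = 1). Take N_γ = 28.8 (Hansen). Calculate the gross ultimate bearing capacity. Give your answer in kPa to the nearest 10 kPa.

tan34° = 0.6745, so N_q = e^(π×0.6745)·tan²(62°) = 8.323 × 3.537 = 29.44.
N_c = (29.44 − 1)/tan34° = 42.16.
Overburden at base level: q = 19.1 × 1.63 = 31.133 kPa.
Cohesion term c·N_c·s_c = 16 × 42.164 × 1.3 = 877.01 kPa; surcharge term q·N_q = 31.133 × 29.44 = 916.55 kPa; self-weight term 0.5·γ·B·N_γ·s_γ = 0.5 × 19.1 × 2.3 × 28.8 × 0.8 = 506.07 kPa.
q_ult = 877.01 + 916.55 + 506.07 = 2299.6 kPa.

q_ult ≈ 2300 kPa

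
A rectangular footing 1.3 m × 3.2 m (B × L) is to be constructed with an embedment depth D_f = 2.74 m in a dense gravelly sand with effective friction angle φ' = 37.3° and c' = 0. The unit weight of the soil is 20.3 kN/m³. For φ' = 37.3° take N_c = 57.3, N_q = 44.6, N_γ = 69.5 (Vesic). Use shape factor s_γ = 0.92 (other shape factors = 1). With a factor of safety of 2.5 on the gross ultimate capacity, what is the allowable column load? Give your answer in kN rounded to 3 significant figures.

P_all ≈ 5530 kN

Effective surcharge at the founding depth q = γ·D_f = 20.3 × 2.74 = 55.622 kPa.
q_ult = q·N_q + 0.5·γ·B·N_γ·s_γ
     = 55.622 × 44.6 + 0.5 × 20.3 × 1.3 × 69.5 × 0.92
     = 2480.7 + 843.69 = 3324.4 kPa.
Gross allowable pressure q_all = 3324.4 / 2.5 = 1329.8 kPa.
Footing area = 4.16 m², so allowable column load = 1329.8 × 4.16 = 5531.9 kN.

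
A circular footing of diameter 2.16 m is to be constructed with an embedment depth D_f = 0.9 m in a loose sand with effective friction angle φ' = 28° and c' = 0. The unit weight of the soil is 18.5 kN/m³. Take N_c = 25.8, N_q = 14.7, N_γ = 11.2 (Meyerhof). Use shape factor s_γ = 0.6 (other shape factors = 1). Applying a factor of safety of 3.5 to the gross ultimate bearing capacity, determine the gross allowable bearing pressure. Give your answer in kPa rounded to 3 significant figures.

Effective surcharge at the founding depth q = γ·D_f = 18.5 × 0.9 = 16.65 kPa.
q_ult = q·N_q + 0.5·γ·B·N_γ·s_γ
     = 16.65 × 14.7 + 0.5 × 18.5 × 2.16 × 11.2 × 0.6
     = 244.76 + 134.27 = 379.02 kPa.
q_all = q_ult / FS = 379.02 / 3.5 = 108.29 kPa.

q_all ≈ 108 kPa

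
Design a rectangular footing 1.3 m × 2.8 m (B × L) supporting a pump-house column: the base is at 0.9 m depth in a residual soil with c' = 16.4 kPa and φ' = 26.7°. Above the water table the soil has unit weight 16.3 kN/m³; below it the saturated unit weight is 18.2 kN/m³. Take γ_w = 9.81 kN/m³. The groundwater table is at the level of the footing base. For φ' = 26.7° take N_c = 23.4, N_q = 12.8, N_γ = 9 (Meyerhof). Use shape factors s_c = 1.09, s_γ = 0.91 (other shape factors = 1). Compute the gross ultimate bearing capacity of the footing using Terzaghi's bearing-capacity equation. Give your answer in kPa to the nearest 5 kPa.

q_ult ≈ 650 kPa

q = γ·D_f = 16.3 × 0.9 = 14.67 kPa.
For the ½γBN_γ term take γ' = 18.2 − 9.81 = 8.39 kN/m³ (soil below base is submerged).
c·N_c·s_c = 16.4 × 23.4 × 1.09 = 418.3 kPa
q·N_q = 14.67 × 12.8 = 187.78 kPa
0.5·γ·B·N_γ·s_γ = 0.5 × 8.39 × 1.3 × 9 × 0.91 = 44.664 kPa
q_ult = 418.3 + 187.78 + 44.664 = 650.74 kPa.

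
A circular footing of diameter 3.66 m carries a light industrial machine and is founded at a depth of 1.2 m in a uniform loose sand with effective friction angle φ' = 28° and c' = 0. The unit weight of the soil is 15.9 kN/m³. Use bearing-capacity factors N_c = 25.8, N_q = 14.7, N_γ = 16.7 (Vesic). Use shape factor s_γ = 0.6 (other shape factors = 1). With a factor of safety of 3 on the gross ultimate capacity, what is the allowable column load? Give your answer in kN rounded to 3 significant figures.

Effective surcharge at the founding depth q = γ·D_f = 15.9 × 1.2 = 19.08 kPa.
q_ult = q·N_q + 0.5·γ·B·N_γ·s_γ
     = 19.08 × 14.7 + 0.5 × 15.9 × 3.66 × 16.7 × 0.6
     = 280.48 + 291.55 = 572.03 kPa.
Gross allowable pressure q_all = 572.03 / 3 = 190.68 kPa.
Footing area = 10.5209 m², so allowable column load = 190.68 × 10.5209 = 2006.1 kN.

P_all ≈ 2010 kN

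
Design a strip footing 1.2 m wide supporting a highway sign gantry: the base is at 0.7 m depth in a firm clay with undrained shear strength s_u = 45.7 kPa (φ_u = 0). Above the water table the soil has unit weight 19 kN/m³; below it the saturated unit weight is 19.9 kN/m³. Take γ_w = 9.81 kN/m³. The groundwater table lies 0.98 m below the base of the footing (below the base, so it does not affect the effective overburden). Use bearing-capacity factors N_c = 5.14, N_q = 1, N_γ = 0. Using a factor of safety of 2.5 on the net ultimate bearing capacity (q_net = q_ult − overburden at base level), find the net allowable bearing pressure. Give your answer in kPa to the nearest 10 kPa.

q_all(net) ≈ 90 kPa

Overburden at base level: q = 19 × 0.7 = 13.3 kPa.
Cohesion term c·N_c = 45.7 × 5.14 = 234.9 kPa; surcharge term q·N_q = 13.3 × 1 = 13.3 kPa.
q_ult = 234.9 + 13.3 = 248.2 kPa.
q_net = 248.2 − 13.3 = 234.9 kPa.
q_all(net) = 234.9 / 2.5 = 93.959 kPa.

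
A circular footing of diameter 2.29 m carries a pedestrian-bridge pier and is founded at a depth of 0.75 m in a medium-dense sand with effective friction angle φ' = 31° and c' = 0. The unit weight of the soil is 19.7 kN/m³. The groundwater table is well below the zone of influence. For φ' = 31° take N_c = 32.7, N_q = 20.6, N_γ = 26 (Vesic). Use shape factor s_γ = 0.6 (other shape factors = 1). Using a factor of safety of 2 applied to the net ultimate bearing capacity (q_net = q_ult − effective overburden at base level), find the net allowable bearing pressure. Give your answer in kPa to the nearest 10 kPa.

q_all(net) ≈ 320 kPa

q = γ·D_f = 19.7 × 0.75 = 14.775 kPa.
q·N_q = 14.775 × 20.6 = 304.37 kPa
0.5·γ·B·N_γ·s_γ = 0.5 × 19.7 × 2.29 × 26 × 0.6 = 351.88 kPa
q_ult = 304.37 + 351.88 = 656.25 kPa.
Net ultimate: q_net = 656.25 − 14.775 = 641.47 kPa.
q_all(net) = 641.47 / 2 = 320.74 kPa.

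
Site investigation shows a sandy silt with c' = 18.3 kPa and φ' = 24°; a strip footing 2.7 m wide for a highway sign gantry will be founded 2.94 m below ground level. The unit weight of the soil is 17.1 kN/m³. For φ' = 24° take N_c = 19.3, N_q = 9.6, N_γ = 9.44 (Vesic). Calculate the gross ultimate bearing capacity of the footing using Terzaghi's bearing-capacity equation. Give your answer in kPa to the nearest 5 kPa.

q_ult ≈ 1055 kPa

Overburden at base level: q = 17.1 × 2.94 = 50.274 kPa.
Cohesion term c·N_c = 18.3 × 19.3 = 353.19 kPa; surcharge term q·N_q = 50.274 × 9.6 = 482.63 kPa; self-weight term 0.5·γ·B·N_γ = 0.5 × 17.1 × 2.7 × 9.44 = 217.92 kPa.
q_ult = 353.19 + 482.63 + 217.92 = 1053.7 kPa.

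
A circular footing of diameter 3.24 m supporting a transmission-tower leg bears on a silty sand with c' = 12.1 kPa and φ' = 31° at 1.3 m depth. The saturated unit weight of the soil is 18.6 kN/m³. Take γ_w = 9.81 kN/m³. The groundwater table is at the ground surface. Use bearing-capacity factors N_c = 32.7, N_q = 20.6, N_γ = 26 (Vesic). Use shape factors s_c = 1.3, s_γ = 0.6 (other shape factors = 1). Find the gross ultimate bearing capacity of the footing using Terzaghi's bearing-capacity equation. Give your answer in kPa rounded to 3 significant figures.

q_ult ≈ 972 kPa

Water table at ground surface, so effective unit weight γ' = 18.6 − 9.81 = 8.79 kN/m³ is used throughout; overburden q = 8.79 × 1.3 = 11.427 kPa; the same γ' applies in the ½γBN_γ term.
Cohesion term c·N_c·s_c = 12.1 × 32.7 × 1.3 = 514.37 kPa; surcharge term q·N_q = 11.427 × 20.6 = 235.4 kPa; self-weight term 0.5·γ·B·N_γ·s_γ = 0.5 × 8.79 × 3.24 × 26 × 0.6 = 222.14 kPa.
q_ult = 514.37 + 235.4 + 222.14 = 971.91 kPa.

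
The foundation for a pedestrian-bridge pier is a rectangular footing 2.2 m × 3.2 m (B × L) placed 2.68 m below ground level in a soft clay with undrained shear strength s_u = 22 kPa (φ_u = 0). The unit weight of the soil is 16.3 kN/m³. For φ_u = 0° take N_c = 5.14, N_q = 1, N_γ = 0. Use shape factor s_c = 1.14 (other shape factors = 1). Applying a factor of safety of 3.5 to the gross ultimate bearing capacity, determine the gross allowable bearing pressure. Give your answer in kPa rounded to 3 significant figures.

q_all ≈ 49.3 kPa

Effective surcharge at the founding depth q = γ·D_f = 16.3 × 2.68 = 43.684 kPa.
q_ult = c·N_c·s_c + q·N_q
     = 22 × 5.14 × 1.14 + 43.684 × 1
     = 128.91 + 43.684 = 172.6 kPa.
q_all = q_ult / FS = 172.6 / 3.5 = 49.313 kPa.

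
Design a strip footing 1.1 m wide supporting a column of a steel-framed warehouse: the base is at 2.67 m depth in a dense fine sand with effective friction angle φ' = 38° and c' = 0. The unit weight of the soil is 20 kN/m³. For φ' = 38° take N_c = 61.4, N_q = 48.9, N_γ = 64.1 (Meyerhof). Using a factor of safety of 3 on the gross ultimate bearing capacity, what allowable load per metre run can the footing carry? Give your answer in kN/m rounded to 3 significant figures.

≈ 1220 kN/m

Effective surcharge at the founding depth q = γ·D_f = 20 × 2.67 = 53.4 kPa.
q_ult = q·N_q + 0.5·γ·B·N_γ
     = 53.4 × 48.9 + 0.5 × 20 × 1.1 × 64.1
     = 2611.3 + 705.1 = 3316.4 kPa.
Gross allowable pressure q_all = 3316.4 / 3 = 1105.5 kPa.
Allowable wall load = q_all × B = 1105.5 × 1.1 = 1216 kN per metre run.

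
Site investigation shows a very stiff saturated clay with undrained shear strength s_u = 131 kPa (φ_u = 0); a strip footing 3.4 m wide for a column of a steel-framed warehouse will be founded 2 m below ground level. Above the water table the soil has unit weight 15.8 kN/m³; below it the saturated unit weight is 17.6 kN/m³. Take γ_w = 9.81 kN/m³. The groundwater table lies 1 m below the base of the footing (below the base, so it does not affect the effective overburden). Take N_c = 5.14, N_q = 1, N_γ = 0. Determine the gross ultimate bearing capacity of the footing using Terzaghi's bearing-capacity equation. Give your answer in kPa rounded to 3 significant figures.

Overburden at base level: q = 15.8 × 2 = 31.6 kPa.
Cohesion term c·N_c = 131 × 5.14 = 673.34 kPa; surcharge term q·N_q = 31.6 × 1 = 31.6 kPa.
q_ult = 673.34 + 31.6 = 704.94 kPa.

q_ult ≈ 705 kPa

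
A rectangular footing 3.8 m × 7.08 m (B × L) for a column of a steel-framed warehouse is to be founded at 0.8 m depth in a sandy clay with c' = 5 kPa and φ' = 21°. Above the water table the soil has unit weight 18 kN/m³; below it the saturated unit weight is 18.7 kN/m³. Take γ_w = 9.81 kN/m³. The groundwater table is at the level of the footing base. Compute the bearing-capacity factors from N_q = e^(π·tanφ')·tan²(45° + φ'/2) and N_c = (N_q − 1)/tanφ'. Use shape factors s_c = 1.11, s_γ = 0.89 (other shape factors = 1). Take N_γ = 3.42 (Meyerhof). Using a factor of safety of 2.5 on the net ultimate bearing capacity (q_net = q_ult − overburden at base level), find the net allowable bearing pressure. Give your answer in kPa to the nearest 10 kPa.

q_all(net) ≈ 90 kPa

N_q = e^(π·tan21°)·tan²(55.5°) = 7.07; N_c = (N_q − 1)/tanφ' = 15.81.
Overburden at base level: q = 18 × 0.8 = 14.4 kPa.
Below the base the soil is submerged, so the ½γBN_γ term uses γ' = 18.7 − 9.81 = 8.89 kN/m³.
Cohesion term c·N_c·s_c = 5 × 15.815 × 1.11 = 87.773 kPa; surcharge term q·N_q = 14.4 × 7.0708 = 101.82 kPa; self-weight term 0.5·γ·B·N_γ·s_γ = 0.5 × 8.89 × 3.8 × 3.42 × 0.89 = 51.413 kPa.
q_ult = 87.773 + 101.82 + 51.413 = 241 kPa.
q_net = 241 − 14.4 = 226.6 kPa.
q_all(net) = 226.6 / 2.5 = 90.642 kPa.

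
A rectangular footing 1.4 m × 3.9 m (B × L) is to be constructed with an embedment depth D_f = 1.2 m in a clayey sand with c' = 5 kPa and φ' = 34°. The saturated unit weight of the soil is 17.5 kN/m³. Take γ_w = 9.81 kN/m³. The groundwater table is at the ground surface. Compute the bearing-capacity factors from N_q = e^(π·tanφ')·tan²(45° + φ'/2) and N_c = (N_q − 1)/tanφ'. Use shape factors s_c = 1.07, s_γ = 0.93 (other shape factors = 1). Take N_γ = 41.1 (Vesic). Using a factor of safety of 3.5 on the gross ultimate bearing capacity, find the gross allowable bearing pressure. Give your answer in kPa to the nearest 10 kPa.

q_all ≈ 200 kPa

N_q = e^(π·tan34°)·tan²(62°) = 29.44; N_c = (N_q − 1)/tanφ' = 42.16.
Water table at ground surface, so effective unit weight γ' = 17.5 − 9.81 = 7.69 kN/m³ is used throughout; overburden q = 7.69 × 1.2 = 9.228 kPa; the same γ' applies in the ½γBN_γ term.
Cohesion term c·N_c·s_c = 5 × 42.164 × 1.07 = 225.58 kPa; surcharge term q·N_q = 9.228 × 29.44 = 271.67 kPa; self-weight term 0.5·γ·B·N_γ·s_γ = 0.5 × 7.69 × 1.4 × 41.1 × 0.93 = 205.75 kPa.
q_ult = 225.58 + 271.67 + 205.75 = 703 kPa.
q_all = 703 / 3.5 = 200.86 kPa.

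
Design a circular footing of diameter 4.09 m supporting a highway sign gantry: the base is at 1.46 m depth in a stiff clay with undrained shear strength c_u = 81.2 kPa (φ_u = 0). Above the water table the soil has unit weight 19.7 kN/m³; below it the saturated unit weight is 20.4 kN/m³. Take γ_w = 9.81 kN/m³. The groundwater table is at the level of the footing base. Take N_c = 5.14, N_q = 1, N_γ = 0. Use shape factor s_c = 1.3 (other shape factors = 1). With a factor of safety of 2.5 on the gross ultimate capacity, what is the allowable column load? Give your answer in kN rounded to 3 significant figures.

Effective surcharge at the founding depth q = γ·D_f = 19.7 × 1.46 = 28.762 kPa.
q_ult = c·N_c·s_c + q·N_q
     = 81.2 × 5.14 × 1.3 + 28.762 × 1
     = 542.58 + 28.762 = 571.34 kPa.
Gross allowable pressure q_all = 571.34 / 2.5 = 228.54 kPa.
Footing area = 13.1382 m², so allowable column load = 228.54 × 13.1382 = 3002.6 kN.

P_all ≈ 3000 kN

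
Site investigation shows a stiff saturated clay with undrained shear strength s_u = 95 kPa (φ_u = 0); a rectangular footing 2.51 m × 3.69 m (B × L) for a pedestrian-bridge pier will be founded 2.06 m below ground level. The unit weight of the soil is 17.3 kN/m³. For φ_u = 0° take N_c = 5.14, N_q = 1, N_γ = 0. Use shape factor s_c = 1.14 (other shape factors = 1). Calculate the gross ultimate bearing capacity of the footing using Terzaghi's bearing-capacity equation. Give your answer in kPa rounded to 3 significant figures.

Overburden at base level: q = 17.3 × 2.06 = 35.638 kPa.
Cohesion term c·N_c·s_c = 95 × 5.14 × 1.14 = 556.66 kPa; surcharge term q·N_q = 35.638 × 1 = 35.638 kPa.
q_ult = 556.66 + 35.638 = 592.3 kPa.

q_ult ≈ 592 kPa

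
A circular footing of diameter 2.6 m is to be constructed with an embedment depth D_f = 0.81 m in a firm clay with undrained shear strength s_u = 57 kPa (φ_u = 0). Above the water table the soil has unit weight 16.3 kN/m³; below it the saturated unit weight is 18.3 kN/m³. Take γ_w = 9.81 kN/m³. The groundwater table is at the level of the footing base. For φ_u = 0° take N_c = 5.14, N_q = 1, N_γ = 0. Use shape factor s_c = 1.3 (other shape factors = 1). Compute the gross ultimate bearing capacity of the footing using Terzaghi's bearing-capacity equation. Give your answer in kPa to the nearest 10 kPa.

q = γ·D_f = 16.3 × 0.81 = 13.203 kPa.
c·N_c·s_c = 57 × 5.14 × 1.3 = 380.87 kPa
q·N_q = 13.203 × 1 = 13.203 kPa
q_ult = 380.87 + 13.203 = 394.08 kPa.

q_ult ≈ 390 kPa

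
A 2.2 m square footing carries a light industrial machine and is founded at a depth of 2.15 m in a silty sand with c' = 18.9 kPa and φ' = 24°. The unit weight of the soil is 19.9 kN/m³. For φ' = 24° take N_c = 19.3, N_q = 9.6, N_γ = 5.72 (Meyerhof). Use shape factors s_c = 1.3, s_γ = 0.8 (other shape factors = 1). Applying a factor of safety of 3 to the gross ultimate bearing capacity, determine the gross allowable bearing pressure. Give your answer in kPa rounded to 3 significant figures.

q_all ≈ 328 kPa

q = γ·D_f = 19.9 × 2.15 = 42.785 kPa.
c·N_c·s_c = 18.9 × 19.3 × 1.3 = 474.2 kPa
q·N_q = 42.785 × 9.6 = 410.74 kPa
0.5·γ·B·N_γ·s_γ = 0.5 × 19.9 × 2.2 × 5.72 × 0.8 = 100.17 kPa
q_ult = 474.2 + 410.74 + 100.17 = 985.11 kPa.
q_all = q_ult / FS = 985.11 / 3 = 328.37 kPa.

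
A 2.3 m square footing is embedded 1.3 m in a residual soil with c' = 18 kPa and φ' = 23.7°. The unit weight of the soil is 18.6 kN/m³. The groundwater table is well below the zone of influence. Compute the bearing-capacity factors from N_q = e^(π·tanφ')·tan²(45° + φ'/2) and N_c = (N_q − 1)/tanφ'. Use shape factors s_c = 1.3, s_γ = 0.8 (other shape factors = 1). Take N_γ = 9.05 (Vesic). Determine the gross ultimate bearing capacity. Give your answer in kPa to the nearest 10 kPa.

tan23.7° = 0.439, so N_q = e^(π×0.439)·tan²(56.85°) = 3.971 × 2.344 = 9.31.
N_c = (9.31 − 1)/tan23.7° = 18.93.
q = γ·D_f = 18.6 × 1.3 = 24.18 kPa.
c·N_c·s_c = 18 × 18.929 × 1.3 = 442.94 kPa
q·N_q = 24.18 × 9.3092 = 225.1 kPa
0.5·γ·B·N_γ·s_γ = 0.5 × 18.6 × 2.3 × 9.05 × 0.8 = 154.86 kPa
q_ult = 442.94 + 225.1 + 154.86 = 822.9 kPa.

q_ult ≈ 820 kPa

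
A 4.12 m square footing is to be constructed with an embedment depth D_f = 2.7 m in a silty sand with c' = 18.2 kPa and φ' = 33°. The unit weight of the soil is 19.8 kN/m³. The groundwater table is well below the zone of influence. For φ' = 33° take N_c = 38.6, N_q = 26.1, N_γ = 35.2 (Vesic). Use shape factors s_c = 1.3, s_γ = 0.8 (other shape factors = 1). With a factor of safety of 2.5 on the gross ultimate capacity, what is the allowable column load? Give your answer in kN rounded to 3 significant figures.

P_all ≈ 23500 kN

Effective surcharge at the founding depth q = γ·D_f = 19.8 × 2.7 = 53.46 kPa.
q_ult = c·N_c·s_c + q·N_q + 0.5·γ·B·N_γ·s_γ
     = 18.2 × 38.6 × 1.3 + 53.46 × 26.1 + 0.5 × 19.8 × 4.12 × 35.2 × 0.8
     = 913.28 + 1395.3 + 1148.6 = 3457.2 kPa.
Gross allowable pressure q_all = 3457.2 / 2.5 = 1382.9 kPa.
Footing area = 16.9744 m², so allowable column load = 1382.9 × 16.9744 = 23473 kN.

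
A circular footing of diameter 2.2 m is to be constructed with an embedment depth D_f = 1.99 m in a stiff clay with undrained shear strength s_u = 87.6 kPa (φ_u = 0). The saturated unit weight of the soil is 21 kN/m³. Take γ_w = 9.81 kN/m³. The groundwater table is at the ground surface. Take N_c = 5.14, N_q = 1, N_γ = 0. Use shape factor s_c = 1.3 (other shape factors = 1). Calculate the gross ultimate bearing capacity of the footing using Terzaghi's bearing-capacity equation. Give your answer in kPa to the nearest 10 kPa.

γ' = 21 − 9.81 = 11.19 kN/m³ (submerged throughout). q = 11.19 × 1.99 = 22.268 kPa.
c·N_c·s_c = 87.6 × 5.14 × 1.3 = 585.34 kPa
q·N_q = 22.268 × 1 = 22.268 kPa
q_ult = 585.34 + 22.268 = 607.61 kPa.

q_ult ≈ 610 kPa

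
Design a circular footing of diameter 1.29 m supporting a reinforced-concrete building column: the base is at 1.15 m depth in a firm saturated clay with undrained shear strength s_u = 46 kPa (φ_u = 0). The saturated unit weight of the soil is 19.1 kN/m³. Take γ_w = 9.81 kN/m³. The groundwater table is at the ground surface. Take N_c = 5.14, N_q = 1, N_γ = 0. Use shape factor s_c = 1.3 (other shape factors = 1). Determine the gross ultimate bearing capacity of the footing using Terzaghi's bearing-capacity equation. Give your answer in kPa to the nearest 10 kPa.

q_ult ≈ 320 kPa

With the water table at the surface the whole profile is submerged: γ' = 19.1 − 9.81 = 9.29 kN/m³, so q = γ'·D_f = 10.684 kPa.
q_ult = c·N_c·s_c + q·N_q
     = 46 × 5.14 × 1.3 + 10.684 × 1
     = 307.37 + 10.684 = 318.06 kPa.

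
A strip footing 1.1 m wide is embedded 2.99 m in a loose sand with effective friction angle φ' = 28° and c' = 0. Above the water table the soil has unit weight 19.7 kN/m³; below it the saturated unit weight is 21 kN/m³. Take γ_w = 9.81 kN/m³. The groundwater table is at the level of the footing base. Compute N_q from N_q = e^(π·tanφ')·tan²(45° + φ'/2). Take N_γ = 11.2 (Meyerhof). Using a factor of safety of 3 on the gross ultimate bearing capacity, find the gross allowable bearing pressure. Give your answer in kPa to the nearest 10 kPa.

q_all ≈ 310 kPa

N_q = e^(π·tan28°)·tan²(59°) = 14.72.
Overburden at base level: q = 19.7 × 2.99 = 58.903 kPa.
Below the base the soil is submerged, so the ½γBN_γ term uses γ' = 21 − 9.81 = 11.19 kN/m³.
Surcharge term q·N_q = 58.903 × 14.72 = 867.05 kPa; self-weight term 0.5·γ·B·N_γ = 0.5 × 11.19 × 1.1 × 11.2 = 68.93 kPa.
q_ult = 867.05 + 68.93 = 935.98 kPa.
q_all = 935.98 / 3 = 311.99 kPa.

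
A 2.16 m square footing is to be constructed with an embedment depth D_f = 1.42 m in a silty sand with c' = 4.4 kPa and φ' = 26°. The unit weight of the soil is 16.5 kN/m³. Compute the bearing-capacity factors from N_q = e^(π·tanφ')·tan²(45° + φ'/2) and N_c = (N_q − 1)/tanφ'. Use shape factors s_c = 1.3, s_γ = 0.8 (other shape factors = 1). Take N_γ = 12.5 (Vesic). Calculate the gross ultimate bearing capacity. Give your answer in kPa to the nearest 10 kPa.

q_ult ≈ 580 kPa

tan26° = 0.4877, so N_q = e^(π×0.4877)·tan²(58°) = 4.629 × 2.561 = 11.85.
N_c = (11.85 − 1)/tan26° = 22.25.
Overburden at base level: q = 16.5 × 1.42 = 23.43 kPa.
Cohesion term c·N_c·s_c = 4.4 × 22.254 × 1.3 = 127.3 kPa; surcharge term q·N_q = 23.43 × 11.854 = 277.74 kPa; self-weight term 0.5·γ·B·N_γ·s_γ = 0.5 × 16.5 × 2.16 × 12.5 × 0.8 = 178.2 kPa.
q_ult = 127.3 + 277.74 + 178.2 = 583.24 kPa.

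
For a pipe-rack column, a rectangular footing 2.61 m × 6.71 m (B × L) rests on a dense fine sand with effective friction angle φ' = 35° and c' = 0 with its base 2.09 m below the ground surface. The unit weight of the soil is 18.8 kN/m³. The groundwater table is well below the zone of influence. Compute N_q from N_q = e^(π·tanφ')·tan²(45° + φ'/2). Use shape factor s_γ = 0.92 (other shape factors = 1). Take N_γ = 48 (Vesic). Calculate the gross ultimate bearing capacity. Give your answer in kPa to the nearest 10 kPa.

tan35° = 0.7002, so N_q = e^(π×0.7002)·tan²(62.5°) = 9.023 × 3.69 = 33.3.
Overburden at base level: q = 18.8 × 2.09 = 39.292 kPa.
Surcharge term q·N_q = 39.292 × 33.296 = 1308.3 kPa; self-weight term 0.5·γ·B·N_γ·s_γ = 0.5 × 18.8 × 2.61 × 48 × 0.92 = 1083.4 kPa.
q_ult = 1308.3 + 1083.4 = 2391.7 kPa.

q_ult ≈ 2390 kPa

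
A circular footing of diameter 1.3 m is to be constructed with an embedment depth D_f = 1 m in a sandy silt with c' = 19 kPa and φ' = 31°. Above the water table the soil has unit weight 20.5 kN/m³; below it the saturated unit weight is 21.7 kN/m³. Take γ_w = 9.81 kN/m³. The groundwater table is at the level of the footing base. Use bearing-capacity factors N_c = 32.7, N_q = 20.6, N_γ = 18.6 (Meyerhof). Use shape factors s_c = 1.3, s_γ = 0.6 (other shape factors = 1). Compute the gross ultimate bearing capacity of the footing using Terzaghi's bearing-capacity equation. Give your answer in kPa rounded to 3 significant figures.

Overburden at base level: q = 20.5 × 1 = 20.5 kPa.
Below the base the soil is submerged, so the ½γBN_γ term uses γ' = 21.7 − 9.81 = 11.89 kN/m³.
Cohesion term c·N_c·s_c = 19 × 32.7 × 1.3 = 807.69 kPa; surcharge term q·N_q = 20.5 × 20.6 = 422.3 kPa; self-weight term 0.5·γ·B·N_γ·s_γ = 0.5 × 11.89 × 1.3 × 18.6 × 0.6 = 86.25 kPa.
q_ult = 807.69 + 422.3 + 86.25 = 1316.2 kPa.

q_ult ≈ 1320 kPa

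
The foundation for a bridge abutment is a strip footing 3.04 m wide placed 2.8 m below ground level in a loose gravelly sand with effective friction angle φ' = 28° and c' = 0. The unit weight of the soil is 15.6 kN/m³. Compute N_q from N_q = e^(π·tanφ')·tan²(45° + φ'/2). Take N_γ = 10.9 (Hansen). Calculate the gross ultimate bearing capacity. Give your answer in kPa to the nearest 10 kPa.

tan28° = 0.5317, so N_q = e^(π×0.5317)·tan²(59°) = 5.314 × 2.77 = 14.72.
Effective surcharge at the founding depth q = γ·D_f = 15.6 × 2.8 = 43.68 kPa.
q_ult = q·N_q + 0.5·γ·B·N_γ
     = 43.68 × 14.72 + 0.5 × 15.6 × 3.04 × 10.9
     = 642.96 + 258.46 = 901.43 kPa.

q_ult ≈ 900 kPa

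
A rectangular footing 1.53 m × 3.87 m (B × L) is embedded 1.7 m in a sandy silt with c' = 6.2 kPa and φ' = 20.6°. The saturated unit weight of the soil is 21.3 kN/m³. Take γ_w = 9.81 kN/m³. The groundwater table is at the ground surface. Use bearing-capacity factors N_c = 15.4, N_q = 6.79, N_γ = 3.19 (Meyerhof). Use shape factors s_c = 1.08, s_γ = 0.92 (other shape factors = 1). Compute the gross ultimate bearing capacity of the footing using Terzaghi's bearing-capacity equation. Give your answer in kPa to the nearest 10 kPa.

q_ult ≈ 260 kPa

Water table at ground surface, so effective unit weight γ' = 21.3 − 9.81 = 11.49 kN/m³ is used throughout; overburden q = 11.49 × 1.7 = 19.533 kPa; the same γ' applies in the ½γBN_γ term.
Cohesion term c·N_c·s_c = 6.2 × 15.4 × 1.08 = 103.12 kPa; surcharge term q·N_q = 19.533 × 6.79 = 132.63 kPa; self-weight term 0.5·γ·B·N_γ·s_γ = 0.5 × 11.49 × 1.53 × 3.19 × 0.92 = 25.796 kPa.
q_ult = 103.12 + 132.63 + 25.796 = 261.54 kPa.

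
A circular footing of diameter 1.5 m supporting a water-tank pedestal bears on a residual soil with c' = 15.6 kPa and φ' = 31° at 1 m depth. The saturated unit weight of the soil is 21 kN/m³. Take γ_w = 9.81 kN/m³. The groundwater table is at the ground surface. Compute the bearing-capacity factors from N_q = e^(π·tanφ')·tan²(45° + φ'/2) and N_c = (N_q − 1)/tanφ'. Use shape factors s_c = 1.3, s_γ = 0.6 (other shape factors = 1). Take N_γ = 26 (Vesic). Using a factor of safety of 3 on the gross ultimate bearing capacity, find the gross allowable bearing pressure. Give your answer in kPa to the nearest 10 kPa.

N_q = e^(π·tan31°)·tan²(60.5°) = 20.63; N_c = (N_q − 1)/tanφ' = 32.67.
With the water table at the surface the whole profile is submerged: γ' = 21 − 9.81 = 11.19 kN/m³, so q = γ'·D_f = 11.19 kPa; the same γ' applies in the ½γBN_γ term.
q_ult = c·N_c·s_c + q·N_q + 0.5·γ·B·N_γ·s_γ
     = 15.6 × 32.671 × 1.3 + 11.19 × 20.631 + 0.5 × 11.19 × 1.5 × 26 × 0.6
     = 662.57 + 230.86 + 130.92 = 1024.4 kPa.
q_all = 1024.4 / 3 = 341.45 kPa.

q_all ≈ 340 kPa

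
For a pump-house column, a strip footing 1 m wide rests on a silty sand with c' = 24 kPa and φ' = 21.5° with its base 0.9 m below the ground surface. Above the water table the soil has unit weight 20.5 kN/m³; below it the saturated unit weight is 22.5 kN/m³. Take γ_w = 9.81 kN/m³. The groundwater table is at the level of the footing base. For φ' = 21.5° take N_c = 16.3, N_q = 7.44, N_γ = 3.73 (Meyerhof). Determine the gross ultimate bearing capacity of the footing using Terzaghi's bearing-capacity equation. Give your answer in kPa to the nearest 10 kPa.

q_ult ≈ 550 kPa

Effective surcharge at the founding depth q = γ·D_f = 20.5 × 0.9 = 18.45 kPa.
The water table coincides with the base, so in the self-weight term γ → γ' = 12.69 kN/m³.
q_ult = c·N_c + q·N_q + 0.5·γ·B·N_γ
     = 24 × 16.3 + 18.45 × 7.44 + 0.5 × 12.69 × 1 × 3.73
     = 391.2 + 137.27 + 23.667 = 552.13 kPa.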